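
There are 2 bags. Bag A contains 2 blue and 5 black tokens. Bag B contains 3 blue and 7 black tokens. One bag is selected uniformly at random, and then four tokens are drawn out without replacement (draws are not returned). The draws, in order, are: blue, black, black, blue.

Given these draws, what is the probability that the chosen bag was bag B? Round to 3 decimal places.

0.512

The likelihood of the observed sequence under each hypothesis: P(data | bag A) = (2/7)(5/6)(4/5)(1/4) = 1/21; P(data | bag B) = (3/10)(7/9)(6/8)(2/7) = 1/20.
Multiplying each by its prior: 1/2 · 1/21 = 1/42, 1/2 · 1/20 = 1/40; these sum to 41/840.
So P(bag B | data) = (1/40) / (41/840) = 21/41.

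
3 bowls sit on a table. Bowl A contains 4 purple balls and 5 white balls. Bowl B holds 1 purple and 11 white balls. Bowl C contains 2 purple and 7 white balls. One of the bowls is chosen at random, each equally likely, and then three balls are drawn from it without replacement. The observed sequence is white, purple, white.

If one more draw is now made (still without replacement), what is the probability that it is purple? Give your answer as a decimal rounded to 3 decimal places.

0.262

Compute the likelihood of the observed sequence for each case: P(data | bowl A) = (5/9)(4/8)(4/7) = 10/63; P(data | bowl B) = (11/12)(1/11)(10/10) = 1/12; P(data | bowl C) = (7/9)(2/8)(6/7) = 1/6.
The prior-weighted likelihoods are 1/3 · 10/63 = 10/189, 1/3 · 1/12 = 1/36, 1/3 · 1/6 = 1/18; summing to 103/756.
Dividing through by the total gives posterior P(bowl A | data) = 40/103, P(bowl B | data) = 21/103, P(bowl C | data) = 42/103.
So P(purple next | data) = Σ P(purple next | H) P(H | data) = (1/2)(40/103) + (0)(21/103) + (1/6)(42/103) = 27/103.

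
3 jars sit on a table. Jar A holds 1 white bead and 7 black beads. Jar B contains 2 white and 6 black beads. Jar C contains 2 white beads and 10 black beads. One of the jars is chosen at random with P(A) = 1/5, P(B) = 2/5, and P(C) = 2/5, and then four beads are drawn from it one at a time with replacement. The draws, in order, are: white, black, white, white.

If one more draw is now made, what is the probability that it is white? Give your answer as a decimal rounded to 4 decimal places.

The likelihood of the observed sequence under each hypothesis: P(data | jar A) = (1/8)(7/8)(1/8)(1/8) = 0.001709; P(data | jar B) = (2/8)(6/8)(2/8)(2/8) = 0.011719; P(data | jar C) = (2/12)(10/12)(2/12)(2/12) = 0.003858.
The prior-weighted likelihoods are 1/5 · 0.001709 = 0.0003418, 2/5 · 0.011719 = 0.0046875, 2/5 · 0.003858 = 0.0015432; with total 0.0065725.
The posterior is then P(jar A | data) = 0.052004, P(jar B | data) = 0.7132, P(jar C | data) = 0.2348.
So P(white next | data) = Σ P(white next | H) P(H | data) = (1/8)(0.052004) + (1/4)(0.7132) + (1/6)(0.2348) = 0.22393.

0.2239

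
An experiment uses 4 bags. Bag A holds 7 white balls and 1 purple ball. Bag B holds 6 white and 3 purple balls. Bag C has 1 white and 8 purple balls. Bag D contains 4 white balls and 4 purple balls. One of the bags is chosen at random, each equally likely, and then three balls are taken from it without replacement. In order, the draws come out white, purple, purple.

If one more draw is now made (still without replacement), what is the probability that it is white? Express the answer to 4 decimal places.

Under each hypothesis, the probability of the observed sequence is: P(data | bag A) = (7/8)(1/7)(0/6) = 0; P(data | bag B) = (6/9)(3/8)(2/7) = 1/14; P(data | bag C) = (1/9)(8/8)(7/7) = 1/9; P(data | bag D) = (4/8)(4/7)(3/6) = 1/7.
The prior-weighted likelihoods are 1/4 · 0 = 0, 1/4 · 1/14 = 1/56, 1/4 · 1/9 = 1/36, 1/4 · 1/7 = 1/28; with total 41/504.
Dividing through by the total gives posterior P(bag A | data) = 0, P(bag B | data) = 9/41, P(bag C | data) = 14/41, P(bag D | data) = 18/41.
Averaging over the posterior, P(white next | data) = (5/6)(9/41) + (0)(14/41) + (3/5)(18/41) = 183/410.

0.4463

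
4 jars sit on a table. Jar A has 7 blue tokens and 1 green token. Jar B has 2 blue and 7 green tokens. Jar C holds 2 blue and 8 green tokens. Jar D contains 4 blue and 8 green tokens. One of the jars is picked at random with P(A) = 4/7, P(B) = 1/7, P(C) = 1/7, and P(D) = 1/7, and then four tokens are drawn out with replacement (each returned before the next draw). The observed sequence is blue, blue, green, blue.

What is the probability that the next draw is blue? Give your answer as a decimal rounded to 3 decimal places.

0.813

Under each hypothesis, the probability of the observed sequence is: P(data | jar A) = (7/8)(7/8)(1/8)(7/8) = 0.08374; P(data | jar B) = (2/9)(2/9)(7/9)(2/9) = 0.0085353; P(data | jar C) = (2/10)(2/10)(8/10)(2/10) = 0.0064; P(data | jar D) = (4/12)(4/12)(8/12)(4/12) = 0.024691.
Multiplying each by its prior: 4/7 · 0.08374 = 0.047852, 1/7 · 0.0085353 = 0.0012193, 1/7 · 0.0064 = 0.00091429, 1/7 · 0.024691 = 0.0035273; with total 0.053513.
Normalising, the posterior is P(jar A | data) = 0.89421, P(jar B | data) = 0.022786, P(jar C | data) = 0.017085, P(jar D | data) = 0.065916.
The predictive probability is P(blue next | data) = (7/8)(0.89421) + (2/9)(0.022786) + (1/5)(0.017085) + (1/3)(0.065916) = 0.81289.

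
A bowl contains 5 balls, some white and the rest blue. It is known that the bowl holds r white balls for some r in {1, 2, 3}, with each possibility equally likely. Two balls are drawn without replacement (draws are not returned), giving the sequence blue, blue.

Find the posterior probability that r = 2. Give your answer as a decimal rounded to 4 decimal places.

Compute the likelihood of the observed sequence for each case: P(data | r = 1) = (4/5)(3/4) = 3/5; P(data | r = 2) = (3/5)(2/4) = 3/10; P(data | r = 3) = (2/5)(1/4) = 1/10.
Weighting by the prior gives 1/3 · 3/5 = 1/5, 1/3 · 3/10 = 1/10, 1/3 · 1/10 = 1/30; these sum to 1/3.
By Bayes' rule, P(r = 2 | data) = (1/10) / (1/3) = 3/10.

0.3000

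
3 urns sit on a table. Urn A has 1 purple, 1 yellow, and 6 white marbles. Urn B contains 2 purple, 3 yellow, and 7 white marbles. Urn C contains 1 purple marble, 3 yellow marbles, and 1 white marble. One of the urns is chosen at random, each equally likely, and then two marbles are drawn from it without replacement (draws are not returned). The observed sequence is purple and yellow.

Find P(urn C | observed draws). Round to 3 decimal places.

Compute the likelihood of the observed sequence for each case: P(data | urn A) = (1/8)(1/7) = 0.017857; P(data | urn B) = (2/12)(3/11) = 0.045455; P(data | urn C) = (1/5)(3/4) = 0.15.
Weighting by the prior gives 1/3 · 0.017857 = 0.0059524, 1/3 · 0.045455 = 0.015152, 1/3 · 0.15 = 0.05; with total 0.071104.
By Bayes' rule, P(urn C | data) = (0.05) / (0.071104) = 0.7032.

0.703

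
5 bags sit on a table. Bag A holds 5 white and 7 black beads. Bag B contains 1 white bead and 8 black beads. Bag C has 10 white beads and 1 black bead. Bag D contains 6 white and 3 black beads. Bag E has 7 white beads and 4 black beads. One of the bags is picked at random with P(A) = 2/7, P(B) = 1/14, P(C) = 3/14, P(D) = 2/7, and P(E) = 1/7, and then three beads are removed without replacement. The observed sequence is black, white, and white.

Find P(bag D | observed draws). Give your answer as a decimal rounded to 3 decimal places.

0.408

The likelihood of the observed sequence under each hypothesis: P(data | bag A) = (7/12)(5/11)(4/10) = 0.10606; P(data | bag B) = (8/9)(1/8)(0/7) = 0; P(data | bag C) = (1/11)(10/10)(9/9) = 0.090909; P(data | bag D) = (3/9)(6/8)(5/7) = 0.17857; P(data | bag E) = (4/11)(7/10)(6/9) = 0.1697.
Weighting by the prior gives 2/7 · 0.10606 = 0.030303, 1/14 · 0 = 0, 3/14 · 0.090909 = 0.019481, 2/7 · 0.17857 = 0.05102, 1/7 · 0.1697 = 0.024242; with total 0.12505.
By Bayes' rule, P(bag D | data) = (0.05102) / (0.12505) = 0.40801.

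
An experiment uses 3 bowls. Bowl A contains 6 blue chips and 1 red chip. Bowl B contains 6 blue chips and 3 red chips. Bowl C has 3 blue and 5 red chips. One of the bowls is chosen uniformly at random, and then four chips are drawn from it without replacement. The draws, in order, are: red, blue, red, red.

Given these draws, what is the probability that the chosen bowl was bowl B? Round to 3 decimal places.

0.100

Under each hypothesis, the probability of the observed sequence is: P(data | bowl A) = (1/7)(6/6)(0/5) = 0; P(data | bowl B) = (3/9)(6/8)(2/7)(1/6) = 1/84; P(data | bowl C) = (5/8)(3/7)(4/6)(3/5) = 3/28.
The prior-weighted likelihoods are 1/3 · 0 = 0, 1/3 · 1/84 = 1/252, 1/3 · 3/28 = 1/28; with total 5/126.
So P(bowl B | data) = (1/252) / (5/126) = 1/10.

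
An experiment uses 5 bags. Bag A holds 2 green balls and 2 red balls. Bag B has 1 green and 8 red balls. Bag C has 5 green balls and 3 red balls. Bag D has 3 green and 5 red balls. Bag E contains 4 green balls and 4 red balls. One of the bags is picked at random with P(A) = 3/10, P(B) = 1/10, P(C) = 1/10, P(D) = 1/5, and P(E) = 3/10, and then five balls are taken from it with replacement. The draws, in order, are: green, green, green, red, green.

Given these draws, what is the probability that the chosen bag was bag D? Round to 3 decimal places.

Compute the likelihood of the observed sequence for each case: P(data | bag A) = (2/4)(2/4)(2/4)(2/4)(2/4) = 0.03125; P(data | bag B) = (1/9)(1/9)(1/9)(8/9)(1/9) = 0.00013548; P(data | bag C) = (5/8)(5/8)(5/8)(3/8)(5/8) = 0.05722; P(data | bag D) = (3/8)(3/8)(3/8)(5/8)(3/8) = 0.01236; P(data | bag E) = (4/8)(4/8)(4/8)(4/8)(4/8) = 0.03125.
Multiplying each by its prior: 3/10 · 0.03125 = 0.009375, 1/10 · 0.00013548 = 1.3548e-05, 1/10 · 0.05722 = 0.005722, 1/5 · 0.01236 = 0.0024719, 3/10 · 0.03125 = 0.009375; these sum to 0.026958.
By Bayes' rule, P(bag D | data) = (0.0024719) / (0.026958) = 0.091697.

0.092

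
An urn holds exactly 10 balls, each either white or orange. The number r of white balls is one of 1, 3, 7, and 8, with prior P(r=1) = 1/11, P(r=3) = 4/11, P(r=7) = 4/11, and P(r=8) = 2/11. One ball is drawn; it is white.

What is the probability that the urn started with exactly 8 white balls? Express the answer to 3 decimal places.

0.281

Compute the likelihood of this draw for each case: P(data | r = 1) = (1/10) = 1/10; P(data | r = 3) = (3/10) = 3/10; P(data | r = 7) = (7/10) = 7/10; P(data | r = 8) = (8/10) = 4/5.
The prior-weighted likelihoods are 1/11 · 1/10 = 1/110, 4/11 · 3/10 = 6/55, 4/11 · 7/10 = 14/55, 2/11 · 4/5 = 8/55; these sum to 57/110.
Hence P(r = 8 | data) = (8/55) / (57/110) = 16/57.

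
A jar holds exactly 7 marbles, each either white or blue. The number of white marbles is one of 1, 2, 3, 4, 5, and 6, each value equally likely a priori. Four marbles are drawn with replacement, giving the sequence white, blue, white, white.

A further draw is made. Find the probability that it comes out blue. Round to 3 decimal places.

Under each hypothesis, the probability of the observed sequence is: P(data | r = 1) = (1/7)(6/7)(1/7)(1/7) = 0.002499; P(data | r = 2) = (2/7)(5/7)(2/7)(2/7) = 0.01666; P(data | r = 3) = (3/7)(4/7)(3/7)(3/7) = 0.044981; P(data | r = 4) = (4/7)(3/7)(4/7)(4/7) = 0.079967; P(data | r = 5) = (5/7)(2/7)(5/7)(5/7) = 0.10412; P(data | r = 6) = (6/7)(1/7)(6/7)(6/7) = 0.089963.
The prior-weighted likelihoods are 1/6 · 0.002499 = 0.00041649, 1/6 · 0.01666 = 0.0027766, 1/6 · 0.044981 = 0.0074969, 1/6 · 0.079967 = 0.013328, 1/6 · 0.10412 = 0.017354, 1/6 · 0.089963 = 0.014994; these sum to 0.056365.
Dividing through by the total gives posterior P(r = 1 | data) = 0.0073892, P(r = 2 | data) = 0.049261, P(r = 3 | data) = 0.133, P(r = 4 | data) = 0.23645, P(r = 5 | data) = 0.30788, P(r = 6 | data) = 0.26601.
Averaging over the posterior, P(blue next | data) = (6/7)(0.0073892) + (5/7)(0.049261) + (4/7)(0.133) + (3/7)(0.23645) + (2/7)(0.30788) + (1/7)(0.26601) = 0.34483.

0.345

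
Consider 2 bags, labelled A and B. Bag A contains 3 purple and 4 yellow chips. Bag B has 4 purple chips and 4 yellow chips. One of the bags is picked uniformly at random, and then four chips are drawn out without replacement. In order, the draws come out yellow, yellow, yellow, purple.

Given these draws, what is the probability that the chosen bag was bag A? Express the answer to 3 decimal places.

For each hypothesis, P(data | H) works out to: P(data | bag A) = (4/7)(3/6)(2/5)(3/4) = 3/35; P(data | bag B) = (4/8)(3/7)(2/6)(4/5) = 2/35.
Multiplying each by its prior: 1/2 · 3/35 = 3/70, 1/2 · 2/35 = 1/35; these sum to 1/14.
So P(bag A | data) = (3/70) / (1/14) = 3/5.

0.600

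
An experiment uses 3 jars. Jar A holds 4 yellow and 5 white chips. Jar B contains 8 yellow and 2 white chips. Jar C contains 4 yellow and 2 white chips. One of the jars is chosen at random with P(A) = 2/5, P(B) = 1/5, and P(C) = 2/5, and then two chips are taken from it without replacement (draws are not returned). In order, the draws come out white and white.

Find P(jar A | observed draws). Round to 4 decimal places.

0.7813

For each hypothesis, P(data | H) works out to: P(data | jar A) = (5/9)(4/8) = 5/18; P(data | jar B) = (2/10)(1/9) = 1/45; P(data | jar C) = (2/6)(1/5) = 1/15.
Multiplying each by its prior: 2/5 · 5/18 = 1/9, 1/5 · 1/45 = 1/225, 2/5 · 1/15 = 2/75; summing to 32/225.
Therefore the posterior P(jar A | data) = (1/9) / (32/225) = 25/32.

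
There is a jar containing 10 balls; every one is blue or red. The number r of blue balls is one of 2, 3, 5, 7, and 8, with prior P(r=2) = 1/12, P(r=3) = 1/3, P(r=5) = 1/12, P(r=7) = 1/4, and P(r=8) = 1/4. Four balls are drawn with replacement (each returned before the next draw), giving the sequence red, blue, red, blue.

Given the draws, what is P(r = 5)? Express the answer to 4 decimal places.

Under each hypothesis, the probability of the observed sequence is: P(data | r = 2) = (8/10)(2/10)(8/10)(2/10) = 0.0256; P(data | r = 3) = (7/10)(3/10)(7/10)(3/10) = 0.0441; P(data | r = 5) = (5/10)(5/10)(5/10)(5/10) = 0.0625; P(data | r = 7) = (3/10)(7/10)(3/10)(7/10) = 0.0441; P(data | r = 8) = (2/10)(8/10)(2/10)(8/10) = 0.0256.
The prior-weighted likelihoods are 1/12 · 0.0256 = 0.0021333, 1/3 · 0.0441 = 0.0147, 1/12 · 0.0625 = 0.0052083, 1/4 · 0.0441 = 0.011025, 1/4 · 0.0256 = 0.0064; summing to 0.039467.
By Bayes' rule, P(r = 5 | data) = (0.0052083) / (0.039467) = 0.13197.

0.1320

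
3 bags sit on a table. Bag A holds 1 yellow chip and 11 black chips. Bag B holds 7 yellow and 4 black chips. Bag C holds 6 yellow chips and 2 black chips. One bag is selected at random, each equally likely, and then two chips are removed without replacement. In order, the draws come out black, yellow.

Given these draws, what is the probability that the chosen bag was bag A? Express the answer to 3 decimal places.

Compute the likelihood of the observed sequence for each case: P(data | bag A) = (11/12)(1/11) = 0.083333; P(data | bag B) = (4/11)(7/10) = 0.25455; P(data | bag C) = (2/8)(6/7) = 0.21429.
Multiplying each by its prior: 1/3 · 0.083333 = 0.027778, 1/3 · 0.25455 = 0.084848, 1/3 · 0.21429 = 0.071429; these sum to 0.18405.
Hence P(bag A | data) = (0.027778) / (0.18405) = 0.15092.

0.151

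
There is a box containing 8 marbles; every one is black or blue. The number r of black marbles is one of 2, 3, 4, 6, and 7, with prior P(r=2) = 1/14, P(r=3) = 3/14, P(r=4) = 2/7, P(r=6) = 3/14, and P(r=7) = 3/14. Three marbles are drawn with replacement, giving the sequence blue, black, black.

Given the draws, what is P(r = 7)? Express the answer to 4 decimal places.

Compute the likelihood of the observed sequence for each case: P(data | r = 2) = (6/8)(2/8)(2/8) = 0.046875; P(data | r = 3) = (5/8)(3/8)(3/8) = 0.087891; P(data | r = 4) = (4/8)(4/8)(4/8) = 0.125; P(data | r = 6) = (2/8)(6/8)(6/8) = 0.14062; P(data | r = 7) = (1/8)(7/8)(7/8) = 0.095703.
Multiplying each by its prior: 1/14 · 0.046875 = 0.0033482, 3/14 · 0.087891 = 0.018834, 2/7 · 0.125 = 0.035714, 3/14 · 0.14062 = 0.030134, 3/14 · 0.095703 = 0.020508; these sum to 0.10854.
Hence P(r = 7 | data) = (0.020508) / (0.10854) = 0.18895.

0.1889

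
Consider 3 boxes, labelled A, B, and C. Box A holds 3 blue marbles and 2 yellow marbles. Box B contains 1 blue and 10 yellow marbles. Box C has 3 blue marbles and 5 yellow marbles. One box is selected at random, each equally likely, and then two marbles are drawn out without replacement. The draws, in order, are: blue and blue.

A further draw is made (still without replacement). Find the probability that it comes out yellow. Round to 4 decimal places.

0.7105

Compute the likelihood of the observed sequence for each case: P(data | box A) = (3/5)(2/4) = 3/10; P(data | box B) = (1/11)(0/10) = 0; P(data | box C) = (3/8)(2/7) = 3/28.
The prior-weighted likelihoods are 1/3 · 3/10 = 1/10, 1/3 · 0 = 0, 1/3 · 3/28 = 1/28; with total 19/140.
The posterior is then P(box A | data) = 14/19, P(box B | data) = 0, P(box C | data) = 5/19.
So P(yellow next | data) = Σ P(yellow next | H) P(H | data) = (2/3)(14/19) + (5/6)(5/19) = 27/38.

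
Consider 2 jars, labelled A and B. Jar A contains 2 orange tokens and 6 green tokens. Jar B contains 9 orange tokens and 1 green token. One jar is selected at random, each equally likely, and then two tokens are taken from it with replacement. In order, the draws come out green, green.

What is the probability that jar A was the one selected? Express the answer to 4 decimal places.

Under each hypothesis, the probability of the observed sequence is: P(data | jar A) = (6/8)(6/8) = 9/16; P(data | jar B) = (1/10)(1/10) = 1/100.
Multiplying each by its prior: 1/2 · 9/16 = 9/32, 1/2 · 1/100 = 1/200; with total 229/800.
So P(jar A | data) = (9/32) / (229/800) = 225/229.

0.9825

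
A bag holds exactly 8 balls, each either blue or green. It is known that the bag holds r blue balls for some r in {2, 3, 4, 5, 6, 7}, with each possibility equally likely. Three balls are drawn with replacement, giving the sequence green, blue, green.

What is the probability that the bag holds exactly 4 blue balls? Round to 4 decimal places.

0.2230

Compute the likelihood of the observed sequence for each case: P(data | r = 2) = (6/8)(2/8)(6/8) = 0.14062; P(data | r = 3) = (5/8)(3/8)(5/8) = 0.14648; P(data | r = 4) = (4/8)(4/8)(4/8) = 0.125; P(data | r = 5) = (3/8)(5/8)(3/8) = 0.087891; P(data | r = 6) = (2/8)(6/8)(2/8) = 0.046875; P(data | r = 7) = (1/8)(7/8)(1/8) = 0.013672.
Multiplying each by its prior: 1/6 · 0.14062 = 0.023438, 1/6 · 0.14648 = 0.024414, 1/6 · 0.125 = 0.020833, 1/6 · 0.087891 = 0.014648, 1/6 · 0.046875 = 0.0078125, 1/6 · 0.013672 = 0.0022786; summing to 0.093424.
By Bayes' rule, P(r = 4 | data) = (0.020833) / (0.093424) = 0.223.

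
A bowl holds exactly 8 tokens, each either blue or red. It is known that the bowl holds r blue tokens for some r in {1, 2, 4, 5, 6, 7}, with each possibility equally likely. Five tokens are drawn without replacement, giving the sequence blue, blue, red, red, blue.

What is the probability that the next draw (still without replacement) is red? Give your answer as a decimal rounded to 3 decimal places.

The likelihood of the observed sequence under each hypothesis: P(data | r = 1) = (1/8)(0/7) = 0; P(data | r = 2) = (2/8)(1/7)(6/6)(5/5)(0/4) = 0; P(data | r = 4) = (4/8)(3/7)(4/6)(3/5)(2/4) = 0.042857; P(data | r = 5) = (5/8)(4/7)(3/6)(2/5)(3/4) = 0.053571; P(data | r = 6) = (6/8)(5/7)(2/6)(1/5)(4/4) = 0.035714; P(data | r = 7) = (7/8)(6/7)(1/6)(0/5) = 0.
Multiplying each by its prior: 1/6 · 0 = 0, 1/6 · 0 = 0, 1/6 · 0.042857 = 0.0071429, 1/6 · 0.053571 = 0.0089286, 1/6 · 0.035714 = 0.0059524, 1/6 · 0 = 0; these sum to 0.022024.
Dividing through by the total gives posterior P(r = 1 | data) = 0, P(r = 2 | data) = 0, P(r = 4 | data) = 0.32432, P(r = 5 | data) = 0.40541, P(r = 6 | data) = 0.27027, P(r = 7 | data) = 0.
Averaging over the posterior, P(red next | data) = (2/3)(0.32432) + (1/3)(0.40541) + (0)(0.27027) = 0.35135.

0.351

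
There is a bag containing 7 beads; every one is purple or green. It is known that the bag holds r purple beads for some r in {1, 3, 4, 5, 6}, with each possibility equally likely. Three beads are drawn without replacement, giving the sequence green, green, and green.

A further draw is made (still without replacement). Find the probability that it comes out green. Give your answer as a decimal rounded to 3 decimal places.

Under each hypothesis, the probability of the observed sequence is: P(data | r = 1) = (6/7)(5/6)(4/5) = 4/7; P(data | r = 3) = (4/7)(3/6)(2/5) = 4/35; P(data | r = 4) = (3/7)(2/6)(1/5) = 1/35; P(data | r = 5) = (2/7)(1/6)(0/5) = 0; P(data | r = 6) = (1/7)(0/6) = 0.
The prior-weighted likelihoods are 1/5 · 4/7 = 4/35, 1/5 · 4/35 = 4/175, 1/5 · 1/35 = 1/175, 1/5 · 0 = 0, 1/5 · 0 = 0; with total 1/7.
Dividing through by the total gives posterior P(r = 1 | data) = 4/5, P(r = 3 | data) = 4/25, P(r = 4 | data) = 1/25, P(r = 5 | data) = 0, P(r = 6 | data) = 0.
So P(green next | data) = Σ P(green next | H) P(H | data) = (3/4)(4/5) + (1/4)(4/25) + (0)(1/25) = 16/25.

0.640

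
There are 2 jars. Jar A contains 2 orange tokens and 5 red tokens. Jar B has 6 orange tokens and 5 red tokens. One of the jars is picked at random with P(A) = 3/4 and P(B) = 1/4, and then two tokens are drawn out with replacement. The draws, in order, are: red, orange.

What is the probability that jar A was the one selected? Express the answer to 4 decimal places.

The likelihood of the observed sequence under each hypothesis: P(data | jar A) = (5/7)(2/7) = 0.20408; P(data | jar B) = (5/11)(6/11) = 0.24793.
The prior-weighted likelihoods are 3/4 · 0.20408 = 0.15306, 1/4 · 0.24793 = 0.061983; summing to 0.21504.
By Bayes' rule, P(jar A | data) = (0.15306) / (0.21504) = 0.71176.

0.7118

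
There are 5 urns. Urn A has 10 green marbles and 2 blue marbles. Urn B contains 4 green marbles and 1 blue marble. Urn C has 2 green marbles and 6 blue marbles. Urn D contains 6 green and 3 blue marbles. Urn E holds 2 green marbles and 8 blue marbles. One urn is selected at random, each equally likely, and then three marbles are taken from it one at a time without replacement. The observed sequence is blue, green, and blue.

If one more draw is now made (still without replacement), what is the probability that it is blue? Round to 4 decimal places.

For each hypothesis, P(data | H) works out to: P(data | urn A) = (2/12)(10/11)(1/10) = 0.015152; P(data | urn B) = (1/5)(4/4)(0/3) = 0; P(data | urn C) = (6/8)(2/7)(5/6) = 0.17857; P(data | urn D) = (3/9)(6/8)(2/7) = 0.071429; P(data | urn E) = (8/10)(2/9)(7/8) = 0.15556.
Weighting by the prior gives 1/5 · 0.015152 = 0.0030303, 1/5 · 0 = 0, 1/5 · 0.17857 = 0.035714, 1/5 · 0.071429 = 0.014286, 1/5 · 0.15556 = 0.031111; these sum to 0.084141.
Normalising, the posterior is P(urn A | data) = 0.036014, P(urn B | data) = 0, P(urn C | data) = 0.42446, P(urn D | data) = 0.16978, P(urn E | data) = 0.36975.
Averaging over the posterior, P(blue next | data) = (0)(0.036014) + (4/5)(0.42446) + (1/6)(0.16978) + (6/7)(0.36975) = 0.68479.

0.6848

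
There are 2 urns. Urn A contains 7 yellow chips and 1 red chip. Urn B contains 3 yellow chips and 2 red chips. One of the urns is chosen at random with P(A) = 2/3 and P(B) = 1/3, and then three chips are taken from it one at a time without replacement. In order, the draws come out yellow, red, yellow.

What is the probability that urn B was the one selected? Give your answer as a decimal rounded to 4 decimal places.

Under each hypothesis, the probability of the observed sequence is: P(data | urn A) = (7/8)(1/7)(6/6) = 1/8; P(data | urn B) = (3/5)(2/4)(2/3) = 1/5.
The prior-weighted likelihoods are 2/3 · 1/8 = 1/12, 1/3 · 1/5 = 1/15; with total 3/20.
So P(urn B | data) = (1/15) / (3/20) = 4/9.

0.4444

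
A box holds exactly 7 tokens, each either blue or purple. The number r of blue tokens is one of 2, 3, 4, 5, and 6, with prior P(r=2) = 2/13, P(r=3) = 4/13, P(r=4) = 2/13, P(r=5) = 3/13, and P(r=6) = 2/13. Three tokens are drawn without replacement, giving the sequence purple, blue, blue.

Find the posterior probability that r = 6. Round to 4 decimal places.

0.1630

The likelihood of the observed sequence under each hypothesis: P(data | r = 2) = (5/7)(2/6)(1/5) = 0.047619; P(data | r = 3) = (4/7)(3/6)(2/5) = 0.11429; P(data | r = 4) = (3/7)(4/6)(3/5) = 0.17143; P(data | r = 5) = (2/7)(5/6)(4/5) = 0.19048; P(data | r = 6) = (1/7)(6/6)(5/5) = 0.14286.
Weighting by the prior gives 2/13 · 0.047619 = 0.007326, 4/13 · 0.11429 = 0.035165, 2/13 · 0.17143 = 0.026374, 3/13 · 0.19048 = 0.043956, 2/13 · 0.14286 = 0.021978; summing to 0.1348.
So P(r = 6 | data) = (0.021978) / (0.1348) = 0.16304.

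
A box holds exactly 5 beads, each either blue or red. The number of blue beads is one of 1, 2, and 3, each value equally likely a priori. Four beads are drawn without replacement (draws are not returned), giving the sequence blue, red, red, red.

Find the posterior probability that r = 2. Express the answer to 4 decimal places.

0.3333

Under each hypothesis, the probability of the observed sequence is: P(data | r = 1) = (1/5)(4/4)(3/3)(2/2) = 1/5; P(data | r = 2) = (2/5)(3/4)(2/3)(1/2) = 1/10; P(data | r = 3) = (3/5)(2/4)(1/3)(0/2) = 0.
The prior-weighted likelihoods are 1/3 · 1/5 = 1/15, 1/3 · 1/10 = 1/30, 1/3 · 0 = 0; summing to 1/10.
Therefore the posterior P(r = 2 | data) = (1/30) / (1/10) = 1/3.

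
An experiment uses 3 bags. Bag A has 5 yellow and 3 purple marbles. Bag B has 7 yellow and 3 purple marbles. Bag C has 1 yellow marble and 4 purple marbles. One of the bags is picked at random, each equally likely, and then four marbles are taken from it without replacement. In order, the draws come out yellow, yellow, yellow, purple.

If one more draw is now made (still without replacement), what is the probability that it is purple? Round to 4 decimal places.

0.4103

The likelihood of the observed sequence under each hypothesis: P(data | bag A) = (5/8)(4/7)(3/6)(3/5) = 3/28; P(data | bag B) = (7/10)(6/9)(5/8)(3/7) = 1/8; P(data | bag C) = (1/5)(0/4) = 0.
Weighting by the prior gives 1/3 · 3/28 = 1/28, 1/3 · 1/8 = 1/24, 1/3 · 0 = 0; summing to 13/168.
The posterior is then P(bag A | data) = 6/13, P(bag B | data) = 7/13, P(bag C | data) = 0.
The predictive probability is P(purple next | data) = (1/2)(6/13) + (1/3)(7/13) = 16/39.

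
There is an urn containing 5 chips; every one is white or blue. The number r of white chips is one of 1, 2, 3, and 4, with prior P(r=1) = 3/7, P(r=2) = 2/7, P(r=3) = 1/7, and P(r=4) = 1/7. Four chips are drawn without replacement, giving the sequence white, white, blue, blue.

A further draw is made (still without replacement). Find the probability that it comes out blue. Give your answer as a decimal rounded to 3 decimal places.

0.667

Under each hypothesis, the probability of the observed sequence is: P(data | r = 1) = (1/5)(0/4) = 0; P(data | r = 2) = (2/5)(1/4)(3/3)(2/2) = 1/10; P(data | r = 3) = (3/5)(2/4)(2/3)(1/2) = 1/10; P(data | r = 4) = (4/5)(3/4)(1/3)(0/2) = 0.
Multiplying each by its prior: 3/7 · 0 = 0, 2/7 · 1/10 = 1/35, 1/7 · 1/10 = 1/70, 1/7 · 0 = 0; summing to 3/70.
Dividing through by the total gives posterior P(r = 1 | data) = 0, P(r = 2 | data) = 2/3, P(r = 3 | data) = 1/3, P(r = 4 | data) = 0.
The predictive probability is P(blue next | data) = (1)(2/3) + (0)(1/3) = 2/3.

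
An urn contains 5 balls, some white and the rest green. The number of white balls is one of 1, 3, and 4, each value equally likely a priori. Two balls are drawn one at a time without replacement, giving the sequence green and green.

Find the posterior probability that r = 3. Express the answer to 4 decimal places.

Compute the likelihood of the observed sequence for each case: P(data | r = 1) = (4/5)(3/4) = 3/5; P(data | r = 3) = (2/5)(1/4) = 1/10; P(data | r = 4) = (1/5)(0/4) = 0.
The prior-weighted likelihoods are 1/3 · 3/5 = 1/5, 1/3 · 1/10 = 1/30, 1/3 · 0 = 0; with total 7/30.
Hence P(r = 3 | data) = (1/30) / (7/30) = 1/7.

0.1429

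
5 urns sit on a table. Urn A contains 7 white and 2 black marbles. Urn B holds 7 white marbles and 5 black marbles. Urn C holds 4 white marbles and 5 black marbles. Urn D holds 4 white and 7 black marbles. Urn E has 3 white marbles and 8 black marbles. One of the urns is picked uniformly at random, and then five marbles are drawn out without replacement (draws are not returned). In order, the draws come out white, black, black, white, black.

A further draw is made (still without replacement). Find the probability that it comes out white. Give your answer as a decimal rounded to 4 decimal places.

For each hypothesis, P(data | H) works out to: P(data | urn A) = (7/9)(2/8)(1/7)(6/6)(0/5) = 0; P(data | urn B) = (7/12)(5/11)(4/10)(6/9)(3/8) = 0.026515; P(data | urn C) = (4/9)(5/8)(4/7)(3/6)(3/5) = 0.047619; P(data | urn D) = (4/11)(7/10)(6/9)(3/8)(5/7) = 0.045455; P(data | urn E) = (3/11)(8/10)(7/9)(2/8)(6/7) = 0.036364.
Weighting by the prior gives 1/5 · 0 = 0, 1/5 · 0.026515 = 0.005303, 1/5 · 0.047619 = 0.0095238, 1/5 · 0.045455 = 0.0090909, 1/5 · 0.036364 = 0.0072727; these sum to 0.03119.
Normalising, the posterior is P(urn A | data) = 0, P(urn B | data) = 0.17002, P(urn C | data) = 0.30534, P(urn D | data) = 0.29146, P(urn E | data) = 0.23317.
The predictive probability is P(white next | data) = (5/7)(0.17002) + (1/2)(0.30534) + (1/3)(0.29146) + (1/6)(0.23317) = 0.41013.

0.4101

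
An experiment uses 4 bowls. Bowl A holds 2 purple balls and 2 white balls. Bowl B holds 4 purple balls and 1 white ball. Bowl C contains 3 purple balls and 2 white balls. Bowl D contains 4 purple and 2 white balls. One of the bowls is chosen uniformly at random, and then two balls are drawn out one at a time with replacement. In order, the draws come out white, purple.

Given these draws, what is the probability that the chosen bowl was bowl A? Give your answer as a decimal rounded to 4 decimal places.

0.2866

The likelihood of the observed sequence under each hypothesis: P(data | bowl A) = (2/4)(2/4) = 1/4; P(data | bowl B) = (1/5)(4/5) = 4/25; P(data | bowl C) = (2/5)(3/5) = 6/25; P(data | bowl D) = (2/6)(4/6) = 2/9.
The prior-weighted likelihoods are 1/4 · 1/4 = 1/16, 1/4 · 4/25 = 1/25, 1/4 · 6/25 = 3/50, 1/4 · 2/9 = 1/18; with total 157/720.
Hence P(bowl A | data) = (1/16) / (157/720) = 45/157.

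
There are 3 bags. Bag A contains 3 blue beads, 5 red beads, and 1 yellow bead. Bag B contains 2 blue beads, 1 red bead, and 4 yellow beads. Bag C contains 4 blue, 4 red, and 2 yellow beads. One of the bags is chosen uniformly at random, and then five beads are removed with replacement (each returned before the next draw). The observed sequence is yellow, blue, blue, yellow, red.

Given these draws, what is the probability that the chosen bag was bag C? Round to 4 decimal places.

Under each hypothesis, the probability of the observed sequence is: P(data | bag A) = (1/9)(3/9)(3/9)(1/9)(5/9) = 0.00076208; P(data | bag B) = (4/7)(2/7)(2/7)(4/7)(1/7) = 0.0038079; P(data | bag C) = (2/10)(4/10)(4/10)(2/10)(4/10) = 0.00256.
The prior-weighted likelihoods are 1/3 · 0.00076208 = 0.00025403, 1/3 · 0.0038079 = 0.0012693, 1/3 · 0.00256 = 0.00085333; summing to 0.0023767.
Hence P(bag C | data) = (0.00085333) / (0.0023767) = 0.35905.

0.3590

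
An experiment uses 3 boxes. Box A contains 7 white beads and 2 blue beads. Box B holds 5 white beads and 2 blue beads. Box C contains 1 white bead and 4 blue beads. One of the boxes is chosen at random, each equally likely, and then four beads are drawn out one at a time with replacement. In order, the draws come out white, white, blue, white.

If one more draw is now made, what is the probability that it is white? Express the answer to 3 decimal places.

The likelihood of the observed sequence under each hypothesis: P(data | box A) = (7/9)(7/9)(2/9)(7/9) = 0.10456; P(data | box B) = (5/7)(5/7)(2/7)(5/7) = 0.10412; P(data | box C) = (1/5)(1/5)(4/5)(1/5) = 0.0064.
Multiplying each by its prior: 1/3 · 0.10456 = 0.034852, 1/3 · 0.10412 = 0.034708, 1/3 · 0.0064 = 0.0021333; these sum to 0.071694.
Dividing through by the total gives posterior P(box A | data) = 0.48613, P(box B | data) = 0.48411, P(box C | data) = 0.029756.
The predictive probability is P(white next | data) = (7/9)(0.48613) + (5/7)(0.48411) + (1/5)(0.029756) = 0.72985.

0.730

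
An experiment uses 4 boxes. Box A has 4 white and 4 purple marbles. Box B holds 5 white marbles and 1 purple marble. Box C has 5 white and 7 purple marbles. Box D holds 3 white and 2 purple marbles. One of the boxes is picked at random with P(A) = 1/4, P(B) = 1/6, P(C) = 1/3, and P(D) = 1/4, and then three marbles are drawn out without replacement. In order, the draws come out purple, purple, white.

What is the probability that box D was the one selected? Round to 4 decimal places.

0.2198

The likelihood of the observed sequence under each hypothesis: P(data | box A) = (4/8)(3/7)(4/6) = 0.14286; P(data | box B) = (1/6)(0/5) = 0; P(data | box C) = (7/12)(6/11)(5/10) = 0.15909; P(data | box D) = (2/5)(1/4)(3/3) = 0.1.
Weighting by the prior gives 1/4 · 0.14286 = 0.035714, 1/6 · 0 = 0, 1/3 · 0.15909 = 0.05303, 1/4 · 0.1 = 0.025; these sum to 0.11374.
By Bayes' rule, P(box D | data) = (0.025) / (0.11374) = 0.21979.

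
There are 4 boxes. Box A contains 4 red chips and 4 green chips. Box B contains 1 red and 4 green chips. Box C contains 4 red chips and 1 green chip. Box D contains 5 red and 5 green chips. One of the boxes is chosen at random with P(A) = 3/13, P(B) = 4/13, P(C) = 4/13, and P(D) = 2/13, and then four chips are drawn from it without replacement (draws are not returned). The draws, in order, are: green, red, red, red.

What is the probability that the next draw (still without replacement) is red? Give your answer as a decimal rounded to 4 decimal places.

For each hypothesis, P(data | H) works out to: P(data | box A) = (4/8)(4/7)(3/6)(2/5) = 0.057143; P(data | box B) = (4/5)(1/4)(0/3) = 0; P(data | box C) = (1/5)(4/4)(3/3)(2/2) = 0.2; P(data | box D) = (5/10)(5/9)(4/8)(3/7) = 0.059524.
Weighting by the prior gives 3/13 · 0.057143 = 0.013187, 4/13 · 0 = 0, 4/13 · 0.2 = 0.061538, 2/13 · 0.059524 = 0.0091575; summing to 0.083883.
The posterior is then P(box A | data) = 0.15721, P(box B | data) = 0, P(box C | data) = 0.73362, P(box D | data) = 0.10917.
Averaging over the posterior, P(red next | data) = (1/4)(0.15721) + (1)(0.73362) + (1/3)(0.10917) = 0.80932.

0.8093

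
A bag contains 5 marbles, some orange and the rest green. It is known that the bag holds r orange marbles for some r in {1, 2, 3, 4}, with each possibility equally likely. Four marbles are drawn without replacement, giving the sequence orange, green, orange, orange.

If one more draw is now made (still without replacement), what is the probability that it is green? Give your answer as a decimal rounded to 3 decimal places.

Compute the likelihood of the observed sequence for each case: P(data | r = 1) = (1/5)(4/4)(0/3) = 0; P(data | r = 2) = (2/5)(3/4)(1/3)(0/2) = 0; P(data | r = 3) = (3/5)(2/4)(2/3)(1/2) = 1/10; P(data | r = 4) = (4/5)(1/4)(3/3)(2/2) = 1/5.
The prior-weighted likelihoods are 1/4 · 0 = 0, 1/4 · 0 = 0, 1/4 · 1/10 = 1/40, 1/4 · 1/5 = 1/20; with total 3/40.
Normalising, the posterior is P(r = 1 | data) = 0, P(r = 2 | data) = 0, P(r = 3 | data) = 1/3, P(r = 4 | data) = 2/3.
So P(green next | data) = Σ P(green next | H) P(H | data) = (1)(1/3) + (0)(2/3) = 1/3.

0.333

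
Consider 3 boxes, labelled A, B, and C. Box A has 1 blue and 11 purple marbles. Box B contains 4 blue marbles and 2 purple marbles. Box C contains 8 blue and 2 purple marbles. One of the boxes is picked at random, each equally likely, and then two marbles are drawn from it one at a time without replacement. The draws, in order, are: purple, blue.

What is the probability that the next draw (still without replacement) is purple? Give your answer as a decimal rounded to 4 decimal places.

0.3263

The likelihood of the observed sequence under each hypothesis: P(data | box A) = (11/12)(1/11) = 1/12; P(data | box B) = (2/6)(4/5) = 4/15; P(data | box C) = (2/10)(8/9) = 8/45.
The prior-weighted likelihoods are 1/3 · 1/12 = 1/36, 1/3 · 4/15 = 4/45, 1/3 · 8/45 = 8/135; these sum to 19/108.
Dividing through by the total gives posterior P(box A | data) = 3/19, P(box B | data) = 48/95, P(box C | data) = 32/95.
The predictive probability is P(purple next | data) = (1)(3/19) + (1/4)(48/95) + (1/8)(32/95) = 31/95.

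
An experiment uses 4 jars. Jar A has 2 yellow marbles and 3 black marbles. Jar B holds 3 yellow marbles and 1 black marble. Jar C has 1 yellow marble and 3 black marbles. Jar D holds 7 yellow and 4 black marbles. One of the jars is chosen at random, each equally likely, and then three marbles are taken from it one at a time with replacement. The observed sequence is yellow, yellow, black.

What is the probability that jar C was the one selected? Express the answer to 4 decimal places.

For each hypothesis, P(data | H) works out to: P(data | jar A) = (2/5)(2/5)(3/5) = 0.096; P(data | jar B) = (3/4)(3/4)(1/4) = 0.14062; P(data | jar C) = (1/4)(1/4)(3/4) = 0.046875; P(data | jar D) = (7/11)(7/11)(4/11) = 0.14726.
The prior-weighted likelihoods are 1/4 · 0.096 = 0.024, 1/4 · 0.14062 = 0.035156, 1/4 · 0.046875 = 0.011719, 1/4 · 0.14726 = 0.036814; summing to 0.10769.
So P(jar C | data) = (0.011719) / (0.10769) = 0.10882.

0.1088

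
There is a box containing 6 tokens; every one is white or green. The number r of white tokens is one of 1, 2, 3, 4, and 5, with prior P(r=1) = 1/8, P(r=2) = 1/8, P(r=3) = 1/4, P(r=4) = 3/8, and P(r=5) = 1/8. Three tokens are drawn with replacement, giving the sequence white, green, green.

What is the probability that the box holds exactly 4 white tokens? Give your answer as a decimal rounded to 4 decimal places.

0.2927

The likelihood of the observed sequence under each hypothesis: P(data | r = 1) = (1/6)(5/6)(5/6) = 0.11574; P(data | r = 2) = (2/6)(4/6)(4/6) = 0.14815; P(data | r = 3) = (3/6)(3/6)(3/6) = 0.125; P(data | r = 4) = (4/6)(2/6)(2/6) = 0.074074; P(data | r = 5) = (5/6)(1/6)(1/6) = 0.023148.
The prior-weighted likelihoods are 1/8 · 0.11574 = 0.014468, 1/8 · 0.14815 = 0.018519, 1/4 · 0.125 = 0.03125, 3/8 · 0.074074 = 0.027778, 1/8 · 0.023148 = 0.0028935; these sum to 0.094907.
Therefore the posterior P(r = 4 | data) = (0.027778) / (0.094907) = 0.29268.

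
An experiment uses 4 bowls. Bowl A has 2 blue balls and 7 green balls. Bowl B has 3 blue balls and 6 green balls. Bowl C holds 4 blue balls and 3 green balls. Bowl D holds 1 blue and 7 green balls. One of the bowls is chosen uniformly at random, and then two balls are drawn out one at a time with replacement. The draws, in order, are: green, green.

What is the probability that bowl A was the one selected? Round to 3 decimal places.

Compute the likelihood of the observed sequence for each case: P(data | bowl A) = (7/9)(7/9) = 0.60494; P(data | bowl B) = (6/9)(6/9) = 0.44444; P(data | bowl C) = (3/7)(3/7) = 0.18367; P(data | bowl D) = (7/8)(7/8) = 0.76562.
The prior-weighted likelihoods are 1/4 · 0.60494 = 0.15123, 1/4 · 0.44444 = 0.11111, 1/4 · 0.18367 = 0.045918, 1/4 · 0.76562 = 0.19141; summing to 0.49967.
By Bayes' rule, P(bowl A | data) = (0.15123) / (0.49967) = 0.30267.

0.303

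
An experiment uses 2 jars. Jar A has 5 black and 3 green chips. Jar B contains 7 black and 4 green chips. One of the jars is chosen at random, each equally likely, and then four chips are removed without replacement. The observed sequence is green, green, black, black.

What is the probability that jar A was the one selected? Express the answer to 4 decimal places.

0.5288

For each hypothesis, P(data | H) works out to: P(data | jar A) = (3/8)(2/7)(5/6)(4/5) = 1/14; P(data | jar B) = (4/11)(3/10)(7/9)(6/8) = 7/110.
Weighting by the prior gives 1/2 · 1/14 = 1/28, 1/2 · 7/110 = 7/220; with total 26/385.
Hence P(jar A | data) = (1/28) / (26/385) = 55/104.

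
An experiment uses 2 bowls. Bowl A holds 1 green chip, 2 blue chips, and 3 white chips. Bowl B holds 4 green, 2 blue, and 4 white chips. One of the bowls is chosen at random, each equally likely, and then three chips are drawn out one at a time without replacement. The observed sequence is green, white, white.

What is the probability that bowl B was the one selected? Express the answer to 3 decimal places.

For each hypothesis, P(data | H) works out to: P(data | bowl A) = (1/6)(3/5)(2/4) = 1/20; P(data | bowl B) = (4/10)(4/9)(3/8) = 1/15.
Multiplying each by its prior: 1/2 · 1/20 = 1/40, 1/2 · 1/15 = 1/30; these sum to 7/120.
Therefore the posterior P(bowl B | data) = (1/30) / (7/120) = 4/7.

0.571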